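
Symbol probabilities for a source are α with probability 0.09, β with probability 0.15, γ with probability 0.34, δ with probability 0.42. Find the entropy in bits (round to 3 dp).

1.778 bits

H = −Σ pᵢ log₂ pᵢ.
−0.09·log₂(0.09) = 0.3127
−0.15·log₂(0.15) = 0.4105
−0.34·log₂(0.34) = 0.5292
−0.42·log₂(0.42) = 0.5256
Sum ≈ 1.7780 → 1.778 bits.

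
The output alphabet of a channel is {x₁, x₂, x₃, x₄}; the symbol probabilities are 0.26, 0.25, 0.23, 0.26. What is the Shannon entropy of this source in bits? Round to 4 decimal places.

1.9982 bits

H = −Σ pᵢ log₂ pᵢ.
−0.26·log₂(0.26) = 0.5053
−0.25·log₂(0.25) = 0.5000
−0.23·log₂(0.23) = 0.4877
−0.26·log₂(0.26) = 0.5053
Sum ≈ 1.9982 → 1.9982 bits.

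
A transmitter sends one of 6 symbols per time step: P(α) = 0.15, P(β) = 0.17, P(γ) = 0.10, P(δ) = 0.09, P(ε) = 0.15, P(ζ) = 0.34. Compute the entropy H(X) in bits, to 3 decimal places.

H = −Σ pᵢ log₂ pᵢ.
−0.15·log₂(0.15) = 0.4105
−0.17·log₂(0.17) = 0.4346
−0.10·log₂(0.10) = 0.3322
−0.09·log₂(0.09) = 0.3127
−0.15·log₂(0.15) = 0.4105
−0.34·log₂(0.34) = 0.5292
Sum ≈ 2.4297 → 2.430 bits.

2.430 bits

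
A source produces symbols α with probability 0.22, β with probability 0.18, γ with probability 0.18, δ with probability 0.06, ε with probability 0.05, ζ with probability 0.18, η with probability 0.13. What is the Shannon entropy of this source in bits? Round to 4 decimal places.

H = −Σ pᵢ log₂ pᵢ.
−0.22·log₂(0.22) = 0.4806
−0.18·log₂(0.18) = 0.4453
−0.18·log₂(0.18) = 0.4453
−0.06·log₂(0.06) = 0.2435
−0.05·log₂(0.05) = 0.2161
−0.18·log₂(0.18) = 0.4453
−0.13·log₂(0.13) = 0.3826
Sum ≈ 2.6588 → 2.6588 bits.

2.6588 bits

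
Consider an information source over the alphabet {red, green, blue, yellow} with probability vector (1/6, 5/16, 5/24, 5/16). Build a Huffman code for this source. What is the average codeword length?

2 bits/symbol

Repeatedly combine the two least-probable nodes; the expected code length is the sum of the merged weights.
merge 1/6 + 5/24 → 3/8
merge 5/16 + 5/16 → 5/8
merge 3/8 + 5/8 → 1
L = 3/8 + 5/8 + 1 = 2 bits/symbol.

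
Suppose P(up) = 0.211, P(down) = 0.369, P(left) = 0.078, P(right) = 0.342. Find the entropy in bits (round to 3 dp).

H = −Σ pᵢ log₂ pᵢ.
−0.211·log₂(0.211) = 0.4736
−0.369·log₂(0.369) = 0.5307
−0.078·log₂(0.078) = 0.2871
−0.342·log₂(0.342) = 0.5294
Sum ≈ 1.8208 → 1.821 bits.

1.821 bits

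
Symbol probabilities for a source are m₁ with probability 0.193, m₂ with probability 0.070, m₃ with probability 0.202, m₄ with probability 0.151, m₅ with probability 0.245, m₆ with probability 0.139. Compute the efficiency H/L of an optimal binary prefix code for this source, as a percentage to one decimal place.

Entropy H = −Σ p log₂ p ≈ 2.4974 bits.
Huffman merges: 7/100+139/1000→209/1000; 151/1000+193/1000→43/125; 101/500+209/1000→411/1000; 49/200+43/125→589/1000; 411/1000+589/1000→1. L = 2553/1000 ≈ 2.5530.
Efficiency = H/L = 2.4974/2.5530 = 97.8%.

97.8%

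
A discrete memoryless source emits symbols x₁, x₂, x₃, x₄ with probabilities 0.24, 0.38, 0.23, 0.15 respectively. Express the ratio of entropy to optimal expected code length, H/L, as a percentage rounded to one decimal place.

96.1%

Entropy H = −Σ p log₂ p ≈ 1.9228 bits.
Huffman merges: 3/20+23/100→19/50; 6/25+19/50→31/50; 19/50+31/50→1. L = 2 ≈ 2.0000.
Efficiency = H/L = 1.9228/2.0000 = 96.1%.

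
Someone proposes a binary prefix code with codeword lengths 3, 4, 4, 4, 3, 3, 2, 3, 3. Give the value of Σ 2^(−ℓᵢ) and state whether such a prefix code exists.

1.0625; no

With common denominator 2^4 = 16: Σ 2^(−ℓᵢ) = 2/16 + 1/16 + 1/16 + 1/16 + 2/16 + 2/16 + 4/16 + 2/16 + 2/16 = 17/16 = 1.0625.
Kraft's inequality requires Σ ≤ 1; here Σ = 1.0625 > 1, so no such prefix code exists.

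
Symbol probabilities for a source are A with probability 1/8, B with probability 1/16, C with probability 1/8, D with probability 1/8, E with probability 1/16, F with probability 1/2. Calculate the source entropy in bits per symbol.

Each probability is a power of 1/2, so log₂(1/p) is an integer.
H = Σ p·log₂(1/p) = 1/8·3 + 1/16·4 + 1/8·3 + 1/8·3 + 1/16·4 + 1/2·1 = 2.125 bits.

2.125 bits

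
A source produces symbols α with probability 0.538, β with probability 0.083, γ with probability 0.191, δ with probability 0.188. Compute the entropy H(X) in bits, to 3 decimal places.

1.689 bits

H = −Σ pᵢ log₂ pᵢ.
−0.538·log₂(0.538) = 0.4811
−0.083·log₂(0.083) = 0.2980
−0.191·log₂(0.191) = 0.4562
−0.188·log₂(0.188) = 0.4533
Sum ≈ 1.6887 → 1.689 bits.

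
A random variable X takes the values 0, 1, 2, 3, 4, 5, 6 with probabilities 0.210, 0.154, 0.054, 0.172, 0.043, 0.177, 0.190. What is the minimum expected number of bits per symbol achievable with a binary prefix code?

Repeatedly combine the two least-probable nodes; the expected code length is the sum of the merged weights.
merge 43/1000 + 27/500 → 97/1000
merge 97/1000 + 77/500 → 251/1000
merge 43/250 + 177/1000 → 349/1000
merge 19/100 + 21/100 → 2/5
merge 251/1000 + 349/1000 → 3/5
merge 2/5 + 3/5 → 1
L = 97/1000 + 251/1000 + 349/1000 + 2/5 + 3/5 + 1 = 2697/1000 = 2.697 bits/symbol.

2.697 bits/symbol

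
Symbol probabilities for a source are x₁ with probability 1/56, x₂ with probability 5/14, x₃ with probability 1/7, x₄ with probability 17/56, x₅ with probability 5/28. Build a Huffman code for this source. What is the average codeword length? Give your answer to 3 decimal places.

Repeatedly combine the two least-probable nodes; the expected code length is the sum of the merged weights.
merge 1/56 + 1/7 → 9/56
merge 9/56 + 5/28 → 19/56
merge 17/56 + 19/56 → 9/14
merge 5/14 + 9/14 → 1
L = 9/56 + 19/56 + 9/14 + 1 = 15/7 ≈ 2.143 bits/symbol.

2.143 bits/symbol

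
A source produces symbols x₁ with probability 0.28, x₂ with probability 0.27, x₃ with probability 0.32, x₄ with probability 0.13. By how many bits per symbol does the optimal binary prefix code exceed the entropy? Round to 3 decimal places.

Entropy H = −Σ p log₂ p ≈ 1.9329 bits.
Huffman merges: 13/100+27/100→2/5; 7/25+8/25→3/5; 2/5+3/5→1. L = 2 ≈ 2.0000.
L − H = 2.0000 − 1.9329 = 0.067 bits.

0.067 bits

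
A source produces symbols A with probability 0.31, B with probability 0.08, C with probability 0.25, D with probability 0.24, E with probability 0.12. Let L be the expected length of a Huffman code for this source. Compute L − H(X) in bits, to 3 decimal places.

Entropy H = −Σ p log₂ p ≈ 2.1765 bits.
Huffman merges: 2/25+3/25→1/5; 1/5+6/25→11/25; 1/4+31/100→14/25; 11/25+14/25→1. L = 11/5 ≈ 2.2000.
L − H = 2.2000 − 2.1765 = 0.023 bits.

0.023 bits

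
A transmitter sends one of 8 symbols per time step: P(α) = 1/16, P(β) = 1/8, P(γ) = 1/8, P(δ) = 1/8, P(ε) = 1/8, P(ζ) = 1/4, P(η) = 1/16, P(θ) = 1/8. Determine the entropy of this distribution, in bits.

2.875 bits

Each probability is a power of 1/2, so log₂(1/p) is an integer.
H = Σ p·log₂(1/p) = 1/16·4 + 1/8·3 + 1/8·3 + 1/8·3 + 1/8·3 + 1/4·2 + 1/16·4 + 1/8·3 = 2.875 bits.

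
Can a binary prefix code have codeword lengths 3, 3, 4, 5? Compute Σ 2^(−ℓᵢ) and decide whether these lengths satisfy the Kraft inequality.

0.34375; yes

With common denominator 2^5 = 32: Σ 2^(−ℓᵢ) = 4/32 + 4/32 + 2/32 + 1/32 = 11/32 = 0.34375.
Kraft's inequality requires Σ ≤ 1; here Σ = 0.34375 ≤ 1, so such a prefix code exists.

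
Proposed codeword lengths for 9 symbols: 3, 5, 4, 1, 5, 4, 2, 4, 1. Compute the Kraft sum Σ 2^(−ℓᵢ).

1.625

With common denominator 2^5 = 32: Σ 2^(−ℓᵢ) = 4/32 + 1/32 + 2/32 + 16/32 + 1/32 + 2/32 + 8/32 + 2/32 + 16/32 = 52/32 = 1.625.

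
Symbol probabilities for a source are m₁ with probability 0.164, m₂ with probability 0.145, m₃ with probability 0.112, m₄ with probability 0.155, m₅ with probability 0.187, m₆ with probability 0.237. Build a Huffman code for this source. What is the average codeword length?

Repeatedly combine the two least-probable nodes; the expected code length is the sum of the merged weights.
merge 14/125 + 29/200 → 257/1000
merge 31/200 + 41/250 → 319/1000
merge 187/1000 + 237/1000 → 53/125
merge 257/1000 + 319/1000 → 72/125
merge 53/125 + 72/125 → 1
L = 257/1000 + 319/1000 + 53/125 + 72/125 + 1 = 322/125 = 2.576 bits/symbol.

2.576 bits/symbol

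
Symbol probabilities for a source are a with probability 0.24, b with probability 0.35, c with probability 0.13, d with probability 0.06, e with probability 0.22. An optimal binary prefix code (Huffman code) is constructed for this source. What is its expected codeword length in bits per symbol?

2.19 bits/symbol

Repeatedly combine the two least-probable nodes; the expected code length is the sum of the merged weights.
merge 3/50 + 13/100 → 19/100
merge 19/100 + 11/50 → 41/100
merge 6/25 + 7/20 → 59/100
merge 41/100 + 59/100 → 1
L = 19/100 + 41/100 + 59/100 + 1 = 219/100 = 2.19 bits/symbol.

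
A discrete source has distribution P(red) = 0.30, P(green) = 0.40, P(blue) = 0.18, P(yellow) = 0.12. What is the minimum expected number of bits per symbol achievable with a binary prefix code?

1.9 bits/symbol

Repeatedly combine the two least-probable nodes; the expected code length is the sum of the merged weights.
merge 3/25 + 9/50 → 3/10
merge 3/10 + 3/10 → 3/5
merge 2/5 + 3/5 → 1
L = 3/10 + 3/5 + 1 = 19/10 = 1.9 bits/symbol.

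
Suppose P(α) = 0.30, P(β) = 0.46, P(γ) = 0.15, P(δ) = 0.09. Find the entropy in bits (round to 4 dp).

H = −Σ pᵢ log₂ pᵢ.
−0.30·log₂(0.30) = 0.5211
−0.46·log₂(0.46) = 0.5153
−0.15·log₂(0.15) = 0.4105
−0.09·log₂(0.09) = 0.3127
Sum ≈ 1.7596 → 1.7596 bits.

1.7596 bits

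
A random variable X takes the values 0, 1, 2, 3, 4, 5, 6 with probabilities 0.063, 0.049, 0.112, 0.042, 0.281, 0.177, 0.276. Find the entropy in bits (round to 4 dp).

2.4797 bits

H = −Σ pᵢ log₂ pᵢ.
−0.063·log₂(0.063) = 0.2513
−0.049·log₂(0.049) = 0.2132
−0.112·log₂(0.112) = 0.3537
−0.042·log₂(0.042) = 0.1921
−0.281·log₂(0.281) = 0.5146
−0.177·log₂(0.177) = 0.4422
−0.276·log₂(0.276) = 0.5126
Sum ≈ 2.4797 → 2.4797 bits.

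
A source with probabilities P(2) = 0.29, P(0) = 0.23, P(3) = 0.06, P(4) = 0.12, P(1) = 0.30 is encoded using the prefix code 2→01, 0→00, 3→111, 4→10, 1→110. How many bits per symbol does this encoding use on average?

2.36 bits/symbol

L̄ = Σ pᵢ·ℓᵢ = 0.29·2 + 0.23·2 + 0.06·3 + 0.12·2 + 0.30·3 = 2.36 bits/symbol.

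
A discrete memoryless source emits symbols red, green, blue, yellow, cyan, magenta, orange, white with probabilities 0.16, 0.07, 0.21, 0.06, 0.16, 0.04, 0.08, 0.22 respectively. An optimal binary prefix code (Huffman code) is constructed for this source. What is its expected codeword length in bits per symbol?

2.82 bits/symbol

Repeatedly combine the two least-probable nodes; the expected code length is the sum of the merged weights.
merge 1/25 + 3/50 → 1/10
merge 7/100 + 2/25 → 3/20
merge 1/10 + 3/20 → 1/4
merge 4/25 + 4/25 → 8/25
merge 21/100 + 11/50 → 43/100
merge 1/4 + 8/25 → 57/100
merge 43/100 + 57/100 → 1
L = 1/10 + 3/20 + 1/4 + 8/25 + 43/100 + 57/100 + 1 = 141/50 = 2.82 bits/symbol.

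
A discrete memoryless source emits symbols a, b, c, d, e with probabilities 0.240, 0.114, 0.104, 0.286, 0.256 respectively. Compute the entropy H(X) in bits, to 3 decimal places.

H = −Σ pᵢ log₂ pᵢ.
−0.240·log₂(0.240) = 0.4941
−0.114·log₂(0.114) = 0.3571
−0.104·log₂(0.104) = 0.3396
−0.286·log₂(0.286) = 0.5165
−0.256·log₂(0.256) = 0.5032
Sum ≈ 2.2106 → 2.211 bits.

2.211 bits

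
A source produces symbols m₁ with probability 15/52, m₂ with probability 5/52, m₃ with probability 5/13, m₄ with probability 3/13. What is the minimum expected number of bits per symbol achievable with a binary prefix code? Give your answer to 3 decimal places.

Repeatedly combine the two least-probable nodes; the expected code length is the sum of the merged weights.
merge 5/52 + 3/13 → 17/52
merge 15/52 + 17/52 → 8/13
merge 5/13 + 8/13 → 1
L = 17/52 + 8/13 + 1 = 101/52 ≈ 1.942 bits/symbol.

1.942 bits/symbol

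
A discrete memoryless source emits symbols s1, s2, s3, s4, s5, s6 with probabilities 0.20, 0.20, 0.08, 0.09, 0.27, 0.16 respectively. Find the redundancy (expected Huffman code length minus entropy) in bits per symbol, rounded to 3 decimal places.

Entropy H = −Σ p log₂ p ≈ 2.4660 bits.
Huffman merges: 2/25+9/100→17/100; 4/25+17/100→33/100; 1/5+1/5→2/5; 27/100+33/100→3/5; 2/5+3/5→1. L = 5/2 ≈ 2.5000.
L − H = 2.5000 − 2.4660 = 0.034 bits.

0.034 bits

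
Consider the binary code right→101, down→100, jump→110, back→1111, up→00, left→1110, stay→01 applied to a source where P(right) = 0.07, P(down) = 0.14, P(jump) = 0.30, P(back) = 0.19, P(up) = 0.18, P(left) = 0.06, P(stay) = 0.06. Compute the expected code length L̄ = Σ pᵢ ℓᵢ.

3.01 bits/symbol

L̄ = Σ pᵢ·ℓᵢ = 0.07·3 + 0.14·3 + 0.30·3 + 0.19·4 + 0.18·2 + 0.06·4 + 0.06·2 = 3.01 bits/symbol.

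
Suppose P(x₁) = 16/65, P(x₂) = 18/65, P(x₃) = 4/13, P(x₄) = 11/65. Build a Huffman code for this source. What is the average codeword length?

Repeatedly combine the two least-probable nodes; the expected code length is the sum of the merged weights.
merge 11/65 + 16/65 → 27/65
merge 18/65 + 4/13 → 38/65
merge 27/65 + 38/65 → 1
L = 27/65 + 38/65 + 1 = 2 bits/symbol.

2 bits/symbol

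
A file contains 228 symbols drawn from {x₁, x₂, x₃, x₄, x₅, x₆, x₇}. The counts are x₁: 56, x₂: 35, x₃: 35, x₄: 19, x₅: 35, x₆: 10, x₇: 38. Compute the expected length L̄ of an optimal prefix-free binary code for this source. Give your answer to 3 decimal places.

2.715 bits/symbol

Probabilities are the counts divided by 228.
Repeatedly combine the two least-probable nodes; the expected code length is the sum of the merged weights.
merge 5/114 + 1/12 → 29/228
merge 29/228 + 35/228 → 16/57
merge 35/228 + 35/228 → 35/114
merge 1/6 + 14/57 → 47/114
merge 16/57 + 35/114 → 67/114
merge 47/114 + 67/114 → 1
L = 29/228 + 16/57 + 35/114 + 47/114 + 67/114 + 1 = 619/228 ≈ 2.715 bits/symbol.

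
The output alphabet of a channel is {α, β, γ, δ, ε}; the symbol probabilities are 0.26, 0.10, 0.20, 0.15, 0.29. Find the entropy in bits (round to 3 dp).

H = −Σ pᵢ log₂ pᵢ.
−0.26·log₂(0.26) = 0.5053
−0.10·log₂(0.10) = 0.3322
−0.20·log₂(0.20) = 0.4644
−0.15·log₂(0.15) = 0.4105
−0.29·log₂(0.29) = 0.5179
Sum ≈ 2.2303 → 2.230 bits.

2.230 bits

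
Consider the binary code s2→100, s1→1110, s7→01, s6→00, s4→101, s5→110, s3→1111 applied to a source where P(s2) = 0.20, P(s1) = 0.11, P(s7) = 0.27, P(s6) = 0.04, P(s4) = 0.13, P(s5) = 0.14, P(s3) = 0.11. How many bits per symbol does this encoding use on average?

L̄ = Σ pᵢ·ℓᵢ = 0.20·3 + 0.11·4 + 0.27·2 + 0.04·2 + 0.13·3 + 0.14·3 + 0.11·4 = 2.91 bits/symbol.

2.91 bits/symbol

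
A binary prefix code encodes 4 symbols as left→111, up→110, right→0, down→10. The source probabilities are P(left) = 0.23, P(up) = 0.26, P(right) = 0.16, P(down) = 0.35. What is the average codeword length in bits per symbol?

2.33 bits/symbol

L̄ = Σ pᵢ·ℓᵢ = 0.23·3 + 0.26·3 + 0.16·1 + 0.35·2 = 2.33 bits/symbol.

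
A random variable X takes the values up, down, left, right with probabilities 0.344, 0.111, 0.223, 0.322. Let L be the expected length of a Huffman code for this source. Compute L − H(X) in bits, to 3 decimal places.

0.099 bits

Entropy H = −Σ p log₂ p ≈ 1.8908 bits.
Huffman merges: 111/1000+223/1000→167/500; 161/500+167/500→82/125; 43/125+82/125→1. L = 199/100 ≈ 1.9900.
L − H = 1.9900 − 1.8908 = 0.099 bits.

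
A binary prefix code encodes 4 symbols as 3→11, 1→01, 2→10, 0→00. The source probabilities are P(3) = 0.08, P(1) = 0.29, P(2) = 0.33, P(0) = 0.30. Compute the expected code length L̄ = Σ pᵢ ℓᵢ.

2 bits/symbol

L̄ = Σ pᵢ·ℓᵢ = 0.08·2 + 0.29·2 + 0.33·2 + 0.30·2 = 2 bits/symbol.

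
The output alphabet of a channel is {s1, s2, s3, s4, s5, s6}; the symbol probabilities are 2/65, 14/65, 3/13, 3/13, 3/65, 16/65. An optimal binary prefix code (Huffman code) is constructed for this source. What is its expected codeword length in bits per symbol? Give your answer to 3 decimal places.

Repeatedly combine the two least-probable nodes; the expected code length is the sum of the merged weights.
merge 2/65 + 3/65 → 1/13
merge 1/13 + 14/65 → 19/65
merge 3/13 + 3/13 → 6/13
merge 16/65 + 19/65 → 7/13
merge 6/13 + 7/13 → 1
L = 1/13 + 19/65 + 6/13 + 7/13 + 1 = 154/65 ≈ 2.369 bits/symbol.

2.369 bits/symbol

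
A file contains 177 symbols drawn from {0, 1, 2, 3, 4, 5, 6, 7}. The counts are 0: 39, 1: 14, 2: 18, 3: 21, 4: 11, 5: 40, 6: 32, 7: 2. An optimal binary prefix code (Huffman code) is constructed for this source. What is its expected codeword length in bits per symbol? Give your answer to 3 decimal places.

Probabilities are the counts divided by 177.
Repeatedly combine the two least-probable nodes; the expected code length is the sum of the merged weights.
merge 2/177 + 11/177 → 13/177
merge 13/177 + 14/177 → 9/59
merge 6/59 + 7/59 → 13/59
merge 9/59 + 32/177 → 1/3
merge 13/59 + 13/59 → 26/59
merge 40/177 + 1/3 → 33/59
merge 26/59 + 33/59 → 1
L = 13/177 + 9/59 + 13/59 + 1/3 + 26/59 + 33/59 + 1 = 164/59 ≈ 2.780 bits/symbol.

2.780 bits/symbol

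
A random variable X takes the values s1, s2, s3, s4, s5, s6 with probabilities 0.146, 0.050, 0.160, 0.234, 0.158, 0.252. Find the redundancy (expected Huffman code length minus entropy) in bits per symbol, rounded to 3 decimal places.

Entropy H = −Σ p log₂ p ≈ 2.4564 bits.
Huffman merges: 1/20+73/500→49/250; 79/500+4/25→159/500; 49/250+117/500→43/100; 63/250+159/500→57/100; 43/100+57/100→1. L = 1257/500 ≈ 2.5140.
L − H = 2.5140 − 2.4564 = 0.058 bits.

0.058 bits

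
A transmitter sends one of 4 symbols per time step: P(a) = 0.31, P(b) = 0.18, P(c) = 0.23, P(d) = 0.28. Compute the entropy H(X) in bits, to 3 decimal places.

H = −Σ pᵢ log₂ pᵢ.
−0.31·log₂(0.31) = 0.5238
−0.18·log₂(0.18) = 0.4453
−0.23·log₂(0.23) = 0.4877
−0.28·log₂(0.28) = 0.5142
Sum ≈ 1.9710 → 1.971 bits.

1.971 bits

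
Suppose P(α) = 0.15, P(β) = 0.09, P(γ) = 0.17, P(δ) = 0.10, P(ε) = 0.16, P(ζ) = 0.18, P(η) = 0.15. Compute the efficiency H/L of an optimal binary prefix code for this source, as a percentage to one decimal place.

98.2%

Entropy H = −Σ p log₂ p ≈ 2.7688 bits.
Huffman merges: 9/100+1/10→19/100; 3/20+3/20→3/10; 4/25+17/100→33/100; 9/50+19/100→37/100; 3/10+33/100→63/100; 37/100+63/100→1. L = 141/50 ≈ 2.8200.
Efficiency = H/L = 2.7688/2.8200 = 98.2%.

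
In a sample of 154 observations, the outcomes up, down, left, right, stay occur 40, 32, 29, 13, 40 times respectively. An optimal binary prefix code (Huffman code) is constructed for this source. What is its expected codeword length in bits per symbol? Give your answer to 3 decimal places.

2.273 bits/symbol

Probabilities are the counts divided by 154.
Repeatedly combine the two least-probable nodes; the expected code length is the sum of the merged weights.
merge 13/154 + 29/154 → 3/11
merge 16/77 + 20/77 → 36/77
merge 20/77 + 3/11 → 41/77
merge 36/77 + 41/77 → 1
L = 3/11 + 36/77 + 41/77 + 1 = 25/11 ≈ 2.273 bits/symbol.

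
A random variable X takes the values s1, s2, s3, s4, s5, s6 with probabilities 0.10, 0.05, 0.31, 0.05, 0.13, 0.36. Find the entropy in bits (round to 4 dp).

H = −Σ pᵢ log₂ pᵢ.
−0.10·log₂(0.10) = 0.3322
−0.05·log₂(0.05) = 0.2161
−0.31·log₂(0.31) = 0.5238
−0.05·log₂(0.05) = 0.2161
−0.13·log₂(0.13) = 0.3826
−0.36·log₂(0.36) = 0.5306
Sum ≈ 2.2014 → 2.2014 bits.

2.2014 bits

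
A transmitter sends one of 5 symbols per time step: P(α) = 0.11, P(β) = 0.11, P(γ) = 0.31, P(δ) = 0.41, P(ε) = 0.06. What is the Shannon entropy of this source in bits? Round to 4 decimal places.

H = −Σ pᵢ log₂ pᵢ.
−0.11·log₂(0.11) = 0.3503
−0.11·log₂(0.11) = 0.3503
−0.31·log₂(0.31) = 0.5238
−0.41·log₂(0.41) = 0.5274
−0.06·log₂(0.06) = 0.2435
Sum ≈ 1.9953 → 1.9953 bits.

1.9953 bits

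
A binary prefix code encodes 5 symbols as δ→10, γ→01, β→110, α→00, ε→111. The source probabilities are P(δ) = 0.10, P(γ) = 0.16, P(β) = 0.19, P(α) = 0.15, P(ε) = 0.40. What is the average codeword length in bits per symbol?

L̄ = Σ pᵢ·ℓᵢ = 0.10·2 + 0.16·2 + 0.19·3 + 0.15·2 + 0.40·3 = 2.59 bits/symbol.

2.59 bits/symbol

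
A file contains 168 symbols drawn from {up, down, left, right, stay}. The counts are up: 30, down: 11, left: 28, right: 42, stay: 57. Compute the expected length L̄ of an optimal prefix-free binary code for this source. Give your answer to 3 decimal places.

Probabilities are the counts divided by 168.
Repeatedly combine the two least-probable nodes; the expected code length is the sum of the merged weights.
merge 11/168 + 1/6 → 13/56
merge 5/28 + 13/56 → 23/56
merge 1/4 + 19/56 → 33/56
merge 23/56 + 33/56 → 1
L = 13/56 + 23/56 + 33/56 + 1 = 125/56 ≈ 2.232 bits/symbol.

2.232 bits/symbol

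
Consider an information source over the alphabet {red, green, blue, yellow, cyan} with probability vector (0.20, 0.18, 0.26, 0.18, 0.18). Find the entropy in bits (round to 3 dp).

2.306 bits

H = −Σ pᵢ log₂ pᵢ.
−0.20·log₂(0.20) = 0.4644
−0.18·log₂(0.18) = 0.4453
−0.26·log₂(0.26) = 0.5053
−0.18·log₂(0.18) = 0.4453
−0.18·log₂(0.18) = 0.4453
Sum ≈ 2.3056 → 2.306 bits.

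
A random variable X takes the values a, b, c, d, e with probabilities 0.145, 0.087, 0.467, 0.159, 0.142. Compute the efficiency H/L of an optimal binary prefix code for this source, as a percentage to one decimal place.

99.0%

Entropy H = −Σ p log₂ p ≈ 2.0451 bits.
Huffman merges: 87/1000+71/500→229/1000; 29/200+159/1000→38/125; 229/1000+38/125→533/1000; 467/1000+533/1000→1. L = 1033/500 ≈ 2.0660.
Efficiency = H/L = 2.0451/2.0660 = 99.0%.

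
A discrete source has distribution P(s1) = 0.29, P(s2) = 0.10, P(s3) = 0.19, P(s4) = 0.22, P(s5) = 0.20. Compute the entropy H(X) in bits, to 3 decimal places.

2.250 bits

H = −Σ pᵢ log₂ pᵢ.
−0.29·log₂(0.29) = 0.5179
−0.10·log₂(0.10) = 0.3322
−0.19·log₂(0.19) = 0.4552
−0.22·log₂(0.22) = 0.4806
−0.20·log₂(0.20) = 0.4644
Sum ≈ 2.2503 → 2.250 bits.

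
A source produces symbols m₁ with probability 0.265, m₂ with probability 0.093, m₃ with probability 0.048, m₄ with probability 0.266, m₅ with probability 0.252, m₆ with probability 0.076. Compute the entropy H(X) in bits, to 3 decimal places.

2.329 bits

H = −Σ pᵢ log₂ pᵢ.
−0.265·log₂(0.265) = 0.5077
−0.093·log₂(0.093) = 0.3187
−0.048·log₂(0.048) = 0.2103
−0.266·log₂(0.266) = 0.5082
−0.252·log₂(0.252) = 0.5011
−0.076·log₂(0.076) = 0.2826
Sum ≈ 2.3285 → 2.329 bits.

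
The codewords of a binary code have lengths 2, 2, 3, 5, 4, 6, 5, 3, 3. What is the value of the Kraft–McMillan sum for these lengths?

With common denominator 2^6 = 64: Σ 2^(−ℓᵢ) = 16/64 + 16/64 + 8/64 + 2/64 + 4/64 + 1/64 + 2/64 + 8/64 + 8/64 = 65/64 = 1.015625.

1.015625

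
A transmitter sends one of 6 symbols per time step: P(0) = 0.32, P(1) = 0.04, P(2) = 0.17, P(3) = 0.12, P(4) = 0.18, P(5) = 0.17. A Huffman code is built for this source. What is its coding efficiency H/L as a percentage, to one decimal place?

Entropy H = −Σ p log₂ p ≈ 2.3933 bits.
Huffman merges: 1/25+3/25→4/25; 4/25+17/100→33/100; 17/100+9/50→7/20; 8/25+33/100→13/20; 7/20+13/20→1. L = 249/100 ≈ 2.4900.
Efficiency = H/L = 2.3933/2.4900 = 96.1%.

96.1%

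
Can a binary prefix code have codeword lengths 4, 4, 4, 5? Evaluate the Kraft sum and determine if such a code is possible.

With common denominator 2^5 = 32: Σ 2^(−ℓᵢ) = 2/32 + 2/32 + 2/32 + 1/32 = 7/32 = 0.21875.
Kraft's inequality requires Σ ≤ 1; here Σ = 0.21875 ≤ 1, so such a prefix code exists.

0.21875; yes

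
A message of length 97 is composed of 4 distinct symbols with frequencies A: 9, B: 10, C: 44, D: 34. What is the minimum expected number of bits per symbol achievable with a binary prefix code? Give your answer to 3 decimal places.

Probabilities are the counts divided by 97.
Repeatedly combine the two least-probable nodes; the expected code length is the sum of the merged weights.
merge 9/97 + 10/97 → 19/97
merge 19/97 + 34/97 → 53/97
merge 44/97 + 53/97 → 1
L = 19/97 + 53/97 + 1 = 169/97 ≈ 1.742 bits/symbol.

1.742 bits/symbol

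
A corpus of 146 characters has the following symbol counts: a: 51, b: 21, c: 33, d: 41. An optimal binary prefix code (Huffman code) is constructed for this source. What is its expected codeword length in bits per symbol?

Probabilities are the counts divided by 146.
Repeatedly combine the two least-probable nodes; the expected code length is the sum of the merged weights.
merge 21/146 + 33/146 → 27/73
merge 41/146 + 51/146 → 46/73
merge 27/73 + 46/73 → 1
L = 27/73 + 46/73 + 1 = 2 bits/symbol.

2 bits/symbol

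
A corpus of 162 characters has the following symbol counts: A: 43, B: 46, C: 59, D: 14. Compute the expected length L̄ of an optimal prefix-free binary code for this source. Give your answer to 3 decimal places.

1.988 bits/symbol

Probabilities are the counts divided by 162.
Repeatedly combine the two least-probable nodes; the expected code length is the sum of the merged weights.
merge 7/81 + 43/162 → 19/54
merge 23/81 + 19/54 → 103/162
merge 59/162 + 103/162 → 1
L = 19/54 + 103/162 + 1 = 161/81 ≈ 1.988 bits/symbol.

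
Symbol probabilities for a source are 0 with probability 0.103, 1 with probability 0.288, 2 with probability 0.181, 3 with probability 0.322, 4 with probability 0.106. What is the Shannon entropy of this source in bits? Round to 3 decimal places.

H = −Σ pᵢ log₂ pᵢ.
−0.103·log₂(0.103) = 0.3378
−0.288·log₂(0.288) = 0.5172
−0.181·log₂(0.181) = 0.4463
−0.322·log₂(0.322) = 0.5264
−0.106·log₂(0.106) = 0.3432
Sum ≈ 2.1709 → 2.171 bits.

2.171 bits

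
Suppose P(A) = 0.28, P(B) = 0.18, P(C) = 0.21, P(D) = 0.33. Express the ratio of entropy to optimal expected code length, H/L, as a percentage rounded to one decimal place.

98.0%

Entropy H = −Σ p log₂ p ≈ 1.9602 bits.
Huffman merges: 9/50+21/100→39/100; 7/25+33/100→61/100; 39/100+61/100→1. L = 2 ≈ 2.0000.
Efficiency = H/L = 1.9602/2.0000 = 98.0%.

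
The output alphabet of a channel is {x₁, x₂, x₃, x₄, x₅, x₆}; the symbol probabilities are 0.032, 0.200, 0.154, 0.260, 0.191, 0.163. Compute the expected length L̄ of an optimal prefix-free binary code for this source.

Repeatedly combine the two least-probable nodes; the expected code length is the sum of the merged weights.
merge 4/125 + 77/500 → 93/500
merge 163/1000 + 93/500 → 349/1000
merge 191/1000 + 1/5 → 391/1000
merge 13/50 + 349/1000 → 609/1000
merge 391/1000 + 609/1000 → 1
L = 93/500 + 349/1000 + 391/1000 + 609/1000 + 1 = 507/200 = 2.535 bits/symbol.

2.535 bits/symbol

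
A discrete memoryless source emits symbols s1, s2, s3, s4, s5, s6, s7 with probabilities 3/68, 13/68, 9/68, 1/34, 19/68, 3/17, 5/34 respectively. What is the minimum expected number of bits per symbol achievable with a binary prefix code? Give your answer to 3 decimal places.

Repeatedly combine the two least-probable nodes; the expected code length is the sum of the merged weights.
merge 1/34 + 3/68 → 5/68
merge 5/68 + 9/68 → 7/34
merge 5/34 + 3/17 → 11/34
merge 13/68 + 7/34 → 27/68
merge 19/68 + 11/34 → 41/68
merge 27/68 + 41/68 → 1
L = 5/68 + 7/34 + 11/34 + 27/68 + 41/68 + 1 = 177/68 ≈ 2.603 bits/symbol.

2.603 bits/symbol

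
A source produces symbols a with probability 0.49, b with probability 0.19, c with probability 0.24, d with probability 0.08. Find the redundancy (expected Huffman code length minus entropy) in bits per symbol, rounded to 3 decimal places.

0.035 bits

Entropy H = −Σ p log₂ p ≈ 1.7452 bits.
Huffman merges: 2/25+19/100→27/100; 6/25+27/100→51/100; 49/100+51/100→1. L = 89/50 ≈ 1.7800.
L − H = 1.7800 − 1.7452 = 0.035 bits.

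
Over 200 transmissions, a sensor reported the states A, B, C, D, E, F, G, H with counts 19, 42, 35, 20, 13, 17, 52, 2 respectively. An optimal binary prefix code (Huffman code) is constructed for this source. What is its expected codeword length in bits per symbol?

Probabilities are the counts divided by 200.
Repeatedly combine the two least-probable nodes; the expected code length is the sum of the merged weights.
merge 1/100 + 13/200 → 3/40
merge 3/40 + 17/200 → 4/25
merge 19/200 + 1/10 → 39/200
merge 4/25 + 7/40 → 67/200
merge 39/200 + 21/100 → 81/200
merge 13/50 + 67/200 → 119/200
merge 81/200 + 119/200 → 1
L = 3/40 + 4/25 + 39/200 + 67/200 + 81/200 + 119/200 + 1 = 553/200 = 2.765 bits/symbol.

2.765 bits/symbol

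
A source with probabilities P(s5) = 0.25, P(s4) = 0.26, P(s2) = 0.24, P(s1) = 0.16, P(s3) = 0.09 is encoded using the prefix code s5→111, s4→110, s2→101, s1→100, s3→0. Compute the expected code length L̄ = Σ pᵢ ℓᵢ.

2.82 bits/symbol

L̄ = Σ pᵢ·ℓᵢ = 0.25·3 + 0.26·3 + 0.24·3 + 0.16·3 + 0.09·1 = 2.82 bits/symbol.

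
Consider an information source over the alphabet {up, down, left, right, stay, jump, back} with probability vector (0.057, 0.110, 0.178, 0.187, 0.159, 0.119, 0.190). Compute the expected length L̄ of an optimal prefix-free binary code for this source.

2.79 bits/symbol

Repeatedly combine the two least-probable nodes; the expected code length is the sum of the merged weights.
merge 57/1000 + 11/100 → 167/1000
merge 119/1000 + 159/1000 → 139/500
merge 167/1000 + 89/500 → 69/200
merge 187/1000 + 19/100 → 377/1000
merge 139/500 + 69/200 → 623/1000
merge 377/1000 + 623/1000 → 1
L = 167/1000 + 139/500 + 69/200 + 377/1000 + 623/1000 + 1 = 279/100 = 2.79 bits/symbol.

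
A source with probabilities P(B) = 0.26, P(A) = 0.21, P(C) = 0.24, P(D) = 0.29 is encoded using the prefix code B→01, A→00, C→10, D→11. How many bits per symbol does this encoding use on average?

L̄ = Σ pᵢ·ℓᵢ = 0.26·2 + 0.21·2 + 0.24·2 + 0.29·2 = 2 bits/symbol.

2 bits/symbol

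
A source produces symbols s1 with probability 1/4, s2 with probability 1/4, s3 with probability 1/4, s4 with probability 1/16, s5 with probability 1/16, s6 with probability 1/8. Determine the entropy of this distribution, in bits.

Each probability is a power of 1/2, so log₂(1/p) is an integer.
H = Σ p·log₂(1/p) = 1/4·2 + 1/4·2 + 1/4·2 + 1/16·4 + 1/16·4 + 1/8·3 = 2.375 bits.

2.375 bits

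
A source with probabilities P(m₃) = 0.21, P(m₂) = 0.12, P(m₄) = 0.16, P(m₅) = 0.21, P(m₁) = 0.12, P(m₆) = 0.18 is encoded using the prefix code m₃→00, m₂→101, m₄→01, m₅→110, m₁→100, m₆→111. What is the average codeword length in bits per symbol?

2.63 bits/symbol

L̄ = Σ pᵢ·ℓᵢ = 0.21·2 + 0.12·3 + 0.16·2 + 0.21·3 + 0.12·3 + 0.18·3 = 2.63 bits/symbol.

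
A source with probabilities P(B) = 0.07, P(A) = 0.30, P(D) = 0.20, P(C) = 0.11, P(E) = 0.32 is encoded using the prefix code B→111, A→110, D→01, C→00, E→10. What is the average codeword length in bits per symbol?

L̄ = Σ pᵢ·ℓᵢ = 0.07·3 + 0.30·3 + 0.20·2 + 0.11·2 + 0.32·2 = 2.37 bits/symbol.

2.37 bits/symbol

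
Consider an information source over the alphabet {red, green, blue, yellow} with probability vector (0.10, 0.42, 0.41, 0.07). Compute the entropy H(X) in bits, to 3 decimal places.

H = −Σ pᵢ log₂ pᵢ.
−0.10·log₂(0.10) = 0.3322
−0.42·log₂(0.42) = 0.5256
−0.41·log₂(0.41) = 0.5274
−0.07·log₂(0.07) = 0.2686
Sum ≈ 1.6538 → 1.654 bits.

1.654 bits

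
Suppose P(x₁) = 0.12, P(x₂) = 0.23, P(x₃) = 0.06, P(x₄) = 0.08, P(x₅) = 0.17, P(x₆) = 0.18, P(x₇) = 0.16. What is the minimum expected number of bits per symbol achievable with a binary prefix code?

2.73 bits/symbol

Repeatedly combine the two least-probable nodes; the expected code length is the sum of the merged weights.
merge 3/50 + 2/25 → 7/50
merge 3/25 + 7/50 → 13/50
merge 4/25 + 17/100 → 33/100
merge 9/50 + 23/100 → 41/100
merge 13/50 + 33/100 → 59/100
merge 41/100 + 59/100 → 1
L = 7/50 + 13/50 + 33/100 + 41/100 + 59/100 + 1 = 273/100 = 2.73 bits/symbol.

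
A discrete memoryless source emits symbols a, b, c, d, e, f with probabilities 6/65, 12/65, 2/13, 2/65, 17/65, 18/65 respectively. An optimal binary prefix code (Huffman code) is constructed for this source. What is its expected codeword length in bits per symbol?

Repeatedly combine the two least-probable nodes; the expected code length is the sum of the merged weights.
merge 2/65 + 6/65 → 8/65
merge 8/65 + 2/13 → 18/65
merge 12/65 + 17/65 → 29/65
merge 18/65 + 18/65 → 36/65
merge 29/65 + 36/65 → 1
L = 8/65 + 18/65 + 29/65 + 36/65 + 1 = 12/5 = 2.4 bits/symbol.

2.4 bits/symbol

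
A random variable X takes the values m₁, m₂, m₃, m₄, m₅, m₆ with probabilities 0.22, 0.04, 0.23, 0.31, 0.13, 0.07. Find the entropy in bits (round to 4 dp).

H = −Σ pᵢ log₂ pᵢ.
−0.22·log₂(0.22) = 0.4806
−0.04·log₂(0.04) = 0.1858
−0.23·log₂(0.23) = 0.4877
−0.31·log₂(0.31) = 0.5238
−0.13·log₂(0.13) = 0.3826
−0.07·log₂(0.07) = 0.2686
Sum ≈ 2.3290 → 2.3290 bits.

2.3290 bits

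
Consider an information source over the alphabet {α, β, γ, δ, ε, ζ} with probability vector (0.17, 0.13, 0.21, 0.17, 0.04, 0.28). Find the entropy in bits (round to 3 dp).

2.425 bits

H = −Σ pᵢ log₂ pᵢ.
−0.17·log₂(0.17) = 0.4346
−0.13·log₂(0.13) = 0.3826
−0.21·log₂(0.21) = 0.4728
−0.17·log₂(0.17) = 0.4346
−0.04·log₂(0.04) = 0.1858
−0.28·log₂(0.28) = 0.5142
Sum ≈ 2.4246 → 2.425 bits.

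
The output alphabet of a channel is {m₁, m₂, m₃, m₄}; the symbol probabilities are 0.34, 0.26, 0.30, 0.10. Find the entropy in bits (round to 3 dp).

1.888 bits

H = −Σ pᵢ log₂ pᵢ.
−0.34·log₂(0.34) = 0.5292
−0.26·log₂(0.26) = 0.5053
−0.30·log₂(0.30) = 0.5211
−0.10·log₂(0.10) = 0.3322
Sum ≈ 1.8877 → 1.888 bits.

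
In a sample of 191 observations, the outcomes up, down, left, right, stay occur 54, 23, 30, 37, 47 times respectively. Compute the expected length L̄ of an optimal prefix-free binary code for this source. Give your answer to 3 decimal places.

Probabilities are the counts divided by 191.
Repeatedly combine the two least-probable nodes; the expected code length is the sum of the merged weights.
merge 23/191 + 30/191 → 53/191
merge 37/191 + 47/191 → 84/191
merge 53/191 + 54/191 → 107/191
merge 84/191 + 107/191 → 1
L = 53/191 + 84/191 + 107/191 + 1 = 435/191 ≈ 2.277 bits/symbol.

2.277 bits/symbol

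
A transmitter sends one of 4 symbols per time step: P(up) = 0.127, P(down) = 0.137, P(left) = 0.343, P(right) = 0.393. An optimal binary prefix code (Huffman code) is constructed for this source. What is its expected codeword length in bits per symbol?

Repeatedly combine the two least-probable nodes; the expected code length is the sum of the merged weights.
merge 127/1000 + 137/1000 → 33/125
merge 33/125 + 343/1000 → 607/1000
merge 393/1000 + 607/1000 → 1
L = 33/125 + 607/1000 + 1 = 1871/1000 = 1.871 bits/symbol.

1.871 bits/symbol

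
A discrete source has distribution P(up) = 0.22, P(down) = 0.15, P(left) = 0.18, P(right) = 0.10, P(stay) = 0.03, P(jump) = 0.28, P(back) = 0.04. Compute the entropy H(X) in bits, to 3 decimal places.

H = −Σ pᵢ log₂ pᵢ.
−0.22·log₂(0.22) = 0.4806
−0.15·log₂(0.15) = 0.4105
−0.18·log₂(0.18) = 0.4453
−0.10·log₂(0.10) = 0.3322
−0.03·log₂(0.03) = 0.1518
−0.28·log₂(0.28) = 0.5142
−0.04·log₂(0.04) = 0.1858
Sum ≈ 2.5204 → 2.520 bits.

2.520 bits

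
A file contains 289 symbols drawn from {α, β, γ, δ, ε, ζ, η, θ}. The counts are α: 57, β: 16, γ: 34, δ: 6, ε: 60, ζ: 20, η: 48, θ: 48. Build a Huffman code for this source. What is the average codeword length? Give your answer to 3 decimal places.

2.817 bits/symbol

Probabilities are the counts divided by 289.
Repeatedly combine the two least-probable nodes; the expected code length is the sum of the merged weights.
merge 6/289 + 16/289 → 22/289
merge 20/289 + 22/289 → 42/289
merge 2/17 + 42/289 → 76/289
merge 48/289 + 48/289 → 96/289
merge 57/289 + 60/289 → 117/289
merge 76/289 + 96/289 → 172/289
merge 117/289 + 172/289 → 1
L = 22/289 + 42/289 + 76/289 + 96/289 + 117/289 + 172/289 + 1 = 814/289 ≈ 2.817 bits/symbol.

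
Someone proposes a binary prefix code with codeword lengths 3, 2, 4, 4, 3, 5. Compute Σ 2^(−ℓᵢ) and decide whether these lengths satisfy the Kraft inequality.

With common denominator 2^5 = 32: Σ 2^(−ℓᵢ) = 4/32 + 8/32 + 2/32 + 2/32 + 4/32 + 1/32 = 21/32 = 0.65625.
Kraft's inequality requires Σ ≤ 1; here Σ = 0.65625 ≤ 1, so such a prefix code exists.

0.65625; yes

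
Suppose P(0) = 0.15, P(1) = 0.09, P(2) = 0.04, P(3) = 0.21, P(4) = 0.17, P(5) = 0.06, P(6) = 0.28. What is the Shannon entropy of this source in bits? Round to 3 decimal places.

2.574 bits

H = −Σ pᵢ log₂ pᵢ.
−0.15·log₂(0.15) = 0.4105
−0.09·log₂(0.09) = 0.3127
−0.04·log₂(0.04) = 0.1858
−0.21·log₂(0.21) = 0.4728
−0.17·log₂(0.17) = 0.4346
−0.06·log₂(0.06) = 0.2435
−0.28·log₂(0.28) = 0.5142
Sum ≈ 2.5741 → 2.574 bits.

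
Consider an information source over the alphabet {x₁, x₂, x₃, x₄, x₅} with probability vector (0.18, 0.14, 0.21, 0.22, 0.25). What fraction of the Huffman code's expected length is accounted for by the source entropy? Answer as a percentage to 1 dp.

Entropy H = −Σ p log₂ p ≈ 2.2958 bits.
Huffman merges: 7/50+9/50→8/25; 21/100+11/50→43/100; 1/4+8/25→57/100; 43/100+57/100→1. L = 58/25 ≈ 2.3200.
Efficiency = H/L = 2.2958/2.3200 = 99.0%.

99.0%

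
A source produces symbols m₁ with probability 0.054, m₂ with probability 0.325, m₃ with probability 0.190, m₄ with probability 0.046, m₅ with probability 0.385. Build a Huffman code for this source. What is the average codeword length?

2.005 bits/symbol

Repeatedly combine the two least-probable nodes; the expected code length is the sum of the merged weights.
merge 23/500 + 27/500 → 1/10
merge 1/10 + 19/100 → 29/100
merge 29/100 + 13/40 → 123/200
merge 77/200 + 123/200 → 1
L = 1/10 + 29/100 + 123/200 + 1 = 401/200 = 2.005 bits/symbol.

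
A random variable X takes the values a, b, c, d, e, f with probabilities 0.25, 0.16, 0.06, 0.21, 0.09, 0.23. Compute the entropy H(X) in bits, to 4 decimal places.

2.4397 bits

H = −Σ pᵢ log₂ pᵢ.
−0.25·log₂(0.25) = 0.5000
−0.16·log₂(0.16) = 0.4230
−0.06·log₂(0.06) = 0.2435
−0.21·log₂(0.21) = 0.4728
−0.09·log₂(0.09) = 0.3127
−0.23·log₂(0.23) = 0.4877
Sum ≈ 2.4397 → 2.4397 bits.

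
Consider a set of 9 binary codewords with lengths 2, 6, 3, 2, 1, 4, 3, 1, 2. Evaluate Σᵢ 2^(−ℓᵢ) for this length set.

2.078125

With common denominator 2^6 = 64: Σ 2^(−ℓᵢ) = 16/64 + 1/64 + 8/64 + 16/64 + 32/64 + 4/64 + 8/64 + 32/64 + 16/64 = 133/64 = 2.078125.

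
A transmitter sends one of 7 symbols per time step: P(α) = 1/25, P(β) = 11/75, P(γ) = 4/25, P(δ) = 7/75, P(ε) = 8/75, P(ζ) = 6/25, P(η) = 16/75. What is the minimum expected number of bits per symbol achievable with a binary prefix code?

Repeatedly combine the two least-probable nodes; the expected code length is the sum of the merged weights.
merge 1/25 + 7/75 → 2/15
merge 8/75 + 2/15 → 6/25
merge 11/75 + 4/25 → 23/75
merge 16/75 + 6/25 → 34/75
merge 6/25 + 23/75 → 41/75
merge 34/75 + 41/75 → 1
L = 2/15 + 6/25 + 23/75 + 34/75 + 41/75 + 1 = 67/25 = 2.68 bits/symbol.

2.68 bits/symbol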